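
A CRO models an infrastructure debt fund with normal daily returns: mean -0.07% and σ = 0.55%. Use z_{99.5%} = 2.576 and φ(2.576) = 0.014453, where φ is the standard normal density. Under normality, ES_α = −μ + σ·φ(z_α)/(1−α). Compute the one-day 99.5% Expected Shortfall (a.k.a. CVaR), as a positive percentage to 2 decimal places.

Tail multiplier: φ(z)/(1−α) = 0.014453 / 0.005 = 2.891.
ES = −(-0.07%) + 0.55% × 2.891 = 1.660%.

1.66%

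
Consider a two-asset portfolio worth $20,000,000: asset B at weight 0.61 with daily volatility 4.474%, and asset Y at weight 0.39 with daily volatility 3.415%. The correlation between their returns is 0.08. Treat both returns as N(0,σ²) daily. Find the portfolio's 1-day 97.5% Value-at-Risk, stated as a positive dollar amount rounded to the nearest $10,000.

$1,230,000

σ_p² = 0.61²·4.474² + 0.39²·3.415² + 2·0.08·0.61·0.39·4.474·3.415 = 9.8036 (%²).
σ_p = √9.8036 = 3.131%.
At 97.5%, z = 1.960.
VaR = 1.960 × 3.131% = 6.137%; on $20,000,000 that is $1,227,400.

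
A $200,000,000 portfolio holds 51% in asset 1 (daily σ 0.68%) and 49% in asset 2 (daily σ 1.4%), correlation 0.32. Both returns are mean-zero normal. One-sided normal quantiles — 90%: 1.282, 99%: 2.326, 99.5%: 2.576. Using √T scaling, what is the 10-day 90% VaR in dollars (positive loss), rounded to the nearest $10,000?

σ_p = √(0.51²·0.68² + 0.49²·1.4² + 2·0.32·0.51·0.49·0.68·1.4) = 0.862%.
σ_{10d} = 0.862% × √10 = 2.726%.
VaR = 1.282 × 2.726% = 3.495%; on $200,000,000 that is $6,990,000.

$6,990,000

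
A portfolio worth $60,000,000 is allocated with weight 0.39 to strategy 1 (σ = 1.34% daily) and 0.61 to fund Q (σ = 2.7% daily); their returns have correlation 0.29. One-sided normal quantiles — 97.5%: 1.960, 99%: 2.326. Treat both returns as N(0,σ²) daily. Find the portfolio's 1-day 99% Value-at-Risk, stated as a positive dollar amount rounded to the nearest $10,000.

$2,610,000

σ_p² = 0.39²·1.34² + 0.61²·2.7² + 2·0.29·0.39·0.61·1.34·2.7 = 3.4849 (%²).
σ_p = √3.4849 = 1.867%.
VaR = 2.326 × 1.867% = 4.343%; on $60,000,000 that is $2,605,800.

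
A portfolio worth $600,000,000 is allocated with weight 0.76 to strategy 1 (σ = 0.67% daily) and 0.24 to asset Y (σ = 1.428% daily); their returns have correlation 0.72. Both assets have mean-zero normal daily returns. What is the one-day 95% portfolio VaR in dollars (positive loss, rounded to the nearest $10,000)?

$7,820,000

σ_p² = 0.76²·0.67² + 0.24²·1.428² + 2·0.72·0.76·0.24·0.67·1.428 = 0.6280 (%²).
σ_p = √0.6280 = 0.792%.
At 95%, z = 1.645.
VaR = 1.645 × 0.792% = 1.303%; on $600,000,000 that is $7,818,000.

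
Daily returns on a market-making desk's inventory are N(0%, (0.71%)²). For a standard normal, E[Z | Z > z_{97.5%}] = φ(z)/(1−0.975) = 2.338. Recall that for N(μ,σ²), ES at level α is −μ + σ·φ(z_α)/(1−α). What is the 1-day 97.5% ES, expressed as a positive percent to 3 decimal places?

1.660%

ES = 0.71% × 2.338 = 1.660%.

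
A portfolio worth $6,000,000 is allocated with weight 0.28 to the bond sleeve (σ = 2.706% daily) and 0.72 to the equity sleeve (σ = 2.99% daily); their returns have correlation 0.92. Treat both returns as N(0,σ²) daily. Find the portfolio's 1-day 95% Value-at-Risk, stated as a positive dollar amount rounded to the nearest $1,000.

σ_p² = 0.28²·2.706² + 0.72²·2.99² + 2·0.92·0.28·0.72·2.706·2.99 = 8.2099 (%²).
σ_p = √8.2099 = 2.865%.
At 95%, z = 1.645.
VaR = 1.645 × 2.865% = 4.713%; on $6,000,000 that is $282,780.

$283,000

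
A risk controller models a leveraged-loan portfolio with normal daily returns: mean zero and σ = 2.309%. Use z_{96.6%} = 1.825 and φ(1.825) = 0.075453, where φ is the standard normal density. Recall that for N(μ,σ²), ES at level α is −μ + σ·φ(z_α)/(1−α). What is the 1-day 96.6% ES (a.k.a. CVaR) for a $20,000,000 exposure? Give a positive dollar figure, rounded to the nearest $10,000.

Tail multiplier: φ(z)/(1−α) = 0.075453 / 0.034 = 2.219.
ES = 2.309% × 2.219 = 5.124%.
On $20,000,000: 0.05124 × $20,000,000 = $1,024,800.

$1,020,000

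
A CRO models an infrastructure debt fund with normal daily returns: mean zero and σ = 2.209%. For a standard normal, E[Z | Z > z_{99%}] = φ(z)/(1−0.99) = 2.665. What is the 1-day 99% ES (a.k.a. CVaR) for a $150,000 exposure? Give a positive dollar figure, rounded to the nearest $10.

$8,830

ES = 2.209% × 2.665 = 5.887%.
On $150,000: 0.05887 × $150,000 = $8,830.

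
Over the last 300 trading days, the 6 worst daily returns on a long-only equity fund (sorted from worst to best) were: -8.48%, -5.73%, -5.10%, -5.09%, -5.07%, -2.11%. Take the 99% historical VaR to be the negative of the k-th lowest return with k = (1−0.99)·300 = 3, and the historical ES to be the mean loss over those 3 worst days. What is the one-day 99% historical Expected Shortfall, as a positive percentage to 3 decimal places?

The 3 worst returns sum to -19.31%.
ES = −(-19.31%) / 3 = 6.4366…% ≈ 6.437%.

6.437%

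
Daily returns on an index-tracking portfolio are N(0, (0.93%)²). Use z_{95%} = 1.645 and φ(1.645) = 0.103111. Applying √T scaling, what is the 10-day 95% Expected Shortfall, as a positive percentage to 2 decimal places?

6.06%

σ_{10d} = 0.93% × √10 = 2.941%.
ES multiplier = φ(z)/(1−α) = 0.103111/0.05 = 2.062.
ES = 2.941% × 2.062 = 6.064%.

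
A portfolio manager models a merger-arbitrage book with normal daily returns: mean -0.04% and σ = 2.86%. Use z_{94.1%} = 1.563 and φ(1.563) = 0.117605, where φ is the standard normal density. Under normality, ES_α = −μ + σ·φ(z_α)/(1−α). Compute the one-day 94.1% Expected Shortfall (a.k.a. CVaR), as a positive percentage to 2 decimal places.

Tail multiplier: φ(z)/(1−α) = 0.117605 / 0.059 = 1.993.
ES = −(-0.04%) + 2.86% × 1.993 = 5.740%.

5.74%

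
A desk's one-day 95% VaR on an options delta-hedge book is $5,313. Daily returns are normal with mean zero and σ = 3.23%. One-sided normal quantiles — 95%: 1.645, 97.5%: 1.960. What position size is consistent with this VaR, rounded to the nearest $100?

$100,000

VaR as a fraction of value: z·σ = 1.645 × 3.23% = 5.31335%.
Position = $5,313 / 0.0531335 = $99,993.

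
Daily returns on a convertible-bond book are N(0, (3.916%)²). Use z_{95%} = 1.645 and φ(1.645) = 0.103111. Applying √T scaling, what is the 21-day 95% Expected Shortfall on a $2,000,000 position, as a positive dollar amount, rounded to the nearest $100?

σ_{21d} = 3.916% × √21 = 17.945%.
ES multiplier = φ(z)/(1−α) = 0.103111/0.05 = 2.062.
ES = 17.945% × 2.062 = 37.003%; on $2,000,000: $740,060.

$740,100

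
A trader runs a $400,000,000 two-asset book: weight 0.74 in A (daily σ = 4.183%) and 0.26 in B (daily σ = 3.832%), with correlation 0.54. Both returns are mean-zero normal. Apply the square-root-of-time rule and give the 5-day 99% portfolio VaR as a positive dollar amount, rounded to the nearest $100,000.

σ_p = √(0.74²·4.183² + 0.26²·3.832² + 2·0.54·0.74·0.26·4.183·3.832) = 3.729%.
σ_{5d} = 3.729% × √5 = 8.338%.
z(99%) = 2.326.
VaR = 2.326 × 8.338% = 19.394%; on $400,000,000 that is $77,576,000.

$77,600,000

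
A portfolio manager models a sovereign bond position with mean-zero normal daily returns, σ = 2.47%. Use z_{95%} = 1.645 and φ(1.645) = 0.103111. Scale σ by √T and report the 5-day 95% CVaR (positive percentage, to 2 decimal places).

σ_{5d} = 2.47% × √5 = 5.523%.
ES multiplier = φ(z)/(1−α) = 0.103111/0.05 = 2.062.
ES = 5.523% × 2.062 = 11.388%.

11.39%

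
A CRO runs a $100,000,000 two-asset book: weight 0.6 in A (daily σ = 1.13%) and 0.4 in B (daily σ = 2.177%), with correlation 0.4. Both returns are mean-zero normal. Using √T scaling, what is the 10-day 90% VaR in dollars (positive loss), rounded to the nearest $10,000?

σ_p = √(0.6²·1.13² + 0.4²·2.177² + 2·0.4·0.6·0.4·1.13·2.177) = 1.300%.
σ_{10d} = 1.300% × √10 = 4.111%.
z(90%) = 1.282.
VaR = 1.282 × 4.111% = 5.270%; on $100,000,000 that is $5,270,000.

$5,270,000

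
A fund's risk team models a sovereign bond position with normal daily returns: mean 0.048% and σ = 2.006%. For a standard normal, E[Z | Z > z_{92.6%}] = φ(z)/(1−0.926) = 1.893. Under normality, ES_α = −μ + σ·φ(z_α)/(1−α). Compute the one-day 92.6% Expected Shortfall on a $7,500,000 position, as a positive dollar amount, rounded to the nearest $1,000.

$281,000

ES = −(0.048%) + 2.006% × 1.893 = 3.749%.
On $7,500,000: 0.03749 × $7,500,000 = $281,175.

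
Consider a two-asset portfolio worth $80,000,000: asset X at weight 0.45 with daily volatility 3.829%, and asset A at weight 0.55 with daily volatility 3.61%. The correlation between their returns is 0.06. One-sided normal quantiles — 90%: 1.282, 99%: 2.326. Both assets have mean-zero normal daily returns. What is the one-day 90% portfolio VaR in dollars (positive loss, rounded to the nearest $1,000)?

$2,775,000

σ_p² = 0.45²·3.829² + 0.55²·3.61² + 2·0.06·0.45·0.55·3.829·3.61 = 7.3216 (%²).
σ_p = √7.3216 = 2.706%.
VaR = 1.282 × 2.706% = 3.469%; on $80,000,000 that is $2,775,200.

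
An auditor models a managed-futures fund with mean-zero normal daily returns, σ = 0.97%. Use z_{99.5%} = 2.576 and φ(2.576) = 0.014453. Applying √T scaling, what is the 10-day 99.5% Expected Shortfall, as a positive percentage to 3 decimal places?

8.867%

σ_{10d} = 0.97% × √10 = 3.067%.
ES multiplier = φ(z)/(1−α) = 0.014453/0.005 = 2.891.
ES = 3.067% × 2.891 = 8.867%.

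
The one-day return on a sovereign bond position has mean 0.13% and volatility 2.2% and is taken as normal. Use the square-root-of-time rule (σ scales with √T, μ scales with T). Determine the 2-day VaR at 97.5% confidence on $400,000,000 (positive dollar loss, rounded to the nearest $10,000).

At 97.5%, z = 1.960.
σ_{2d} = 2.2% × √2 = 3.111%; μ_{2d} = 2 × 0.13% = 0.260%.
VaR = −(0.260%) + 1.960 × 3.111% = 5.838%.
On $400,000,000: 0.05838 × $400,000,000 = $23,352,000.

$23,350,000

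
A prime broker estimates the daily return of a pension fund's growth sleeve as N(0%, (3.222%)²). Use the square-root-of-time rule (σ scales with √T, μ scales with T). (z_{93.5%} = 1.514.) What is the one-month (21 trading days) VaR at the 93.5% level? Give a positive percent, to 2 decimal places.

σ_{21d} = 3.222% × √21 = 14.765%.
VaR = 1.514 × 14.765% = 22.354%.

22.35%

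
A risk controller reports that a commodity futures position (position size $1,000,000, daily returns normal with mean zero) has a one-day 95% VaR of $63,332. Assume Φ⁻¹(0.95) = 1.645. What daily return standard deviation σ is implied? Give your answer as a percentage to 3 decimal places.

VaR as a fraction: $63,332 / $1,000,000 = 6.333%.
σ = VaR / z = 6.333% / 1.645 = 3.850%.

3.850%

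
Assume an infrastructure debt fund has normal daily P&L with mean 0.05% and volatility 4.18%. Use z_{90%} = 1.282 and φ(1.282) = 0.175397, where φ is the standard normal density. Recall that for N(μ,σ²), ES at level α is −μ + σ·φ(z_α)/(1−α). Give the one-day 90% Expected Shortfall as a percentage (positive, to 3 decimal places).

Tail multiplier: φ(z)/(1−α) = 0.175397 / 0.1 = 1.754.
ES = −(0.05%) + 4.18% × 1.754 = 7.282%.

7.282%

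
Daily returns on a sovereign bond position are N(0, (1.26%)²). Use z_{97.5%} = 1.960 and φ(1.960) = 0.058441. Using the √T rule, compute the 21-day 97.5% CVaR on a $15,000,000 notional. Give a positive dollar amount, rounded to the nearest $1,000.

$2,025,000

σ_{21d} = 1.26% × √21 = 5.774%.
ES multiplier = φ(z)/(1−α) = 0.058441/0.025 = 2.338.
ES = 5.774% × 2.338 = 13.500%; on $15,000,000: $2,025,000.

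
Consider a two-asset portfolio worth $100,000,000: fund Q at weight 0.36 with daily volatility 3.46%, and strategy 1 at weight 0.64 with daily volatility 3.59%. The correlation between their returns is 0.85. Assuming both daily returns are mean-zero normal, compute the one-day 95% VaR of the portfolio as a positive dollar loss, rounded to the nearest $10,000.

σ_p² = 0.36²·3.46² + 0.64²·3.59² + 2·0.85·0.36·0.64·3.46·3.59 = 11.6957 (%²).
σ_p = √11.6957 = 3.420%.
At 95%, z = 1.645.
VaR = 1.645 × 3.420% = 5.626%; on $100,000,000 that is $5,626,000.

$5,630,000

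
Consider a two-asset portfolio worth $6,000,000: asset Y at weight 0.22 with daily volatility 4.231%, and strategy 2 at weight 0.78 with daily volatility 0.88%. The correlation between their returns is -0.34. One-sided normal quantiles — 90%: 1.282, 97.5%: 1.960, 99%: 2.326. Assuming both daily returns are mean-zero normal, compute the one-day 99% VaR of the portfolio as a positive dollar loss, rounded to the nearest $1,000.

$133,000

σ_p² = 0.22²·4.231² + 0.78²·0.88² + 2·-0.34·0.22·0.78·4.231·0.88 = 0.9031 (%²).
σ_p = √0.9031 = 0.950%.
VaR = 2.326 × 0.950% = 2.210%; on $6,000,000 that is $132,600.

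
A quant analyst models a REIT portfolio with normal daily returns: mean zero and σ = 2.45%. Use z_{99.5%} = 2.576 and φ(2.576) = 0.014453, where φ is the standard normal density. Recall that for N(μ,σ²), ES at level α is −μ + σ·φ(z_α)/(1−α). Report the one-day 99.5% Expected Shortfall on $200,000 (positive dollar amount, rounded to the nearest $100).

Tail multiplier: φ(z)/(1−α) = 0.014453 / 0.005 = 2.891.
ES = 2.45% × 2.891 = 7.083%.
On $200,000: 0.07083 × $200,000 = $14,166.

$14,200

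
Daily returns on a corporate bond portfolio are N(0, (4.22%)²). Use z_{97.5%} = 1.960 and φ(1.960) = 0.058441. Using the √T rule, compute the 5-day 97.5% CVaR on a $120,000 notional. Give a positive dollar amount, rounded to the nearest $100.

$26,500

σ_{5d} = 4.22% × √5 = 9.436%.
ES multiplier = φ(z)/(1−α) = 0.058441/0.025 = 2.338.
ES = 9.436% × 2.338 = 22.061%; on $120,000: $26,473.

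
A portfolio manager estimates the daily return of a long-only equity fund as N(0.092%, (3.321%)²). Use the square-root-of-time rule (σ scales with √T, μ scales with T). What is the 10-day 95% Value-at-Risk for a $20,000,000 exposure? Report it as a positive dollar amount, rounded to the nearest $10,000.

$3,270,000

At 95%, z = 1.645.
σ_{10d} = 3.321% × √10 = 10.502%; μ_{10d} = 10 × 0.092% = 0.920%.
VaR = −(0.920%) + 1.645 × 10.502% = 16.356%.
On $20,000,000: 0.16356 × $20,000,000 = $3,271,200.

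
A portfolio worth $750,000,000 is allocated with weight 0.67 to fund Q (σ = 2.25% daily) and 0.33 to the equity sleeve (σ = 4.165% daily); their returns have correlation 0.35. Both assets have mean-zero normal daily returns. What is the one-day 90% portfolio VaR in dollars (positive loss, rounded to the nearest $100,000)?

σ_p² = 0.67²·2.25² + 0.33²·4.165² + 2·0.35·0.67·0.33·2.25·4.165 = 5.6121 (%²).
σ_p = √5.6121 = 2.369%.
At 90%, z = 1.282.
VaR = 1.282 × 2.369% = 3.037%; on $750,000,000 that is $22,777,500.

$22,800,000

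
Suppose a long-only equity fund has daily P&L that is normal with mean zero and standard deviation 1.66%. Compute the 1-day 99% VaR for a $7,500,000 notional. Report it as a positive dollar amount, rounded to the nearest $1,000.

$290,000

At 99% one-sided, z = 2.326.
VaR = z·σ = 2.326 × 1.66% = 3.861%.
On $7,500,000: 0.03861 × $7,500,000 = $289,575.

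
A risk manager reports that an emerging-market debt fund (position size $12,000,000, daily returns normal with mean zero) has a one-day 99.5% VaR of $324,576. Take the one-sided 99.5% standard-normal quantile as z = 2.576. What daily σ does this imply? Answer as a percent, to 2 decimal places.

1.05%

VaR as a fraction: $324,576 / $12,000,000 = 2.705%.
σ = VaR / z = 2.705% / 2.576 = 1.050%.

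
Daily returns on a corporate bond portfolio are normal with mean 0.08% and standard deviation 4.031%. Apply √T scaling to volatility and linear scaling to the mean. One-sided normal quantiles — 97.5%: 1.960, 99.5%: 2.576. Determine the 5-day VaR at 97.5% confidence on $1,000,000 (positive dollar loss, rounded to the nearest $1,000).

$173,000

σ_{5d} = 4.031% × √5 = 9.014%; μ_{5d} = 5 × 0.08% = 0.400%.
VaR = −(0.400%) + 1.960 × 9.014% = 17.267%.
On $1,000,000: 0.17267 × $1,000,000 = $172,670.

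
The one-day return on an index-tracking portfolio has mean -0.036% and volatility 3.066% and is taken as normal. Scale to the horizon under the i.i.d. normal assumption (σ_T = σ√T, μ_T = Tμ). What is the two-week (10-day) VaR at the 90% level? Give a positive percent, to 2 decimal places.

At 90%, z = 1.282.
σ_{10d} = 3.066% × √10 = 9.696%; μ_{10d} = 10 × -0.036% = -0.360%.
VaR = −(-0.360%) + 1.282 × 9.696% = 12.790%.

12.79%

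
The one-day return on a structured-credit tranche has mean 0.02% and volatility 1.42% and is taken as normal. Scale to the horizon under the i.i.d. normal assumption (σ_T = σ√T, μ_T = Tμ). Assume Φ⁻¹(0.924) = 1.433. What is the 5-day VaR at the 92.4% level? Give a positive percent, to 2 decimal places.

σ_{5d} = 1.42% × √5 = 3.175%; μ_{5d} = 5 × 0.02% = 0.100%.
VaR = −(0.100%) + 1.433 × 3.175% = 4.450%.

4.45%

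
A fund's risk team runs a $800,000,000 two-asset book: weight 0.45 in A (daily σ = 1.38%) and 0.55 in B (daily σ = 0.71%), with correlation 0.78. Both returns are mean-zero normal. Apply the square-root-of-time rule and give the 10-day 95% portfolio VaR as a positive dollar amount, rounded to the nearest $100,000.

$39,800,000

σ_p = √(0.45²·1.38² + 0.55²·0.71² + 2·0.78·0.45·0.55·1.38·0.71) = 0.957%.
σ_{10d} = 0.957% × √10 = 3.026%.
z(95%) = 1.645.
VaR = 1.645 × 3.026% = 4.978%; on $800,000,000 that is $39,824,000.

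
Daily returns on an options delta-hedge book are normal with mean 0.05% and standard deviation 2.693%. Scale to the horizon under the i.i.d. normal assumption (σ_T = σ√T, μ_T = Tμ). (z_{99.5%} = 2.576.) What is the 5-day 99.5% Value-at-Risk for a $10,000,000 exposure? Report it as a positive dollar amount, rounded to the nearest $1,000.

σ_{5d} = 2.693% × √5 = 6.022%; μ_{5d} = 5 × 0.05% = 0.250%.
VaR = −(0.250%) + 2.576 × 6.022% = 15.263%.
On $10,000,000: 0.15263 × $10,000,000 = $1,526,300.

$1,526,000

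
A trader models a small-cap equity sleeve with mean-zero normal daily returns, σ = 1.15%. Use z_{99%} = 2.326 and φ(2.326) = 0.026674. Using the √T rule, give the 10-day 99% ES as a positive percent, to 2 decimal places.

σ_{10d} = 1.15% × √10 = 3.637%.
ES multiplier = φ(z)/(1−α) = 0.026674/0.01 = 2.667.
ES = 3.637% × 2.667 = 9.700%.

9.70%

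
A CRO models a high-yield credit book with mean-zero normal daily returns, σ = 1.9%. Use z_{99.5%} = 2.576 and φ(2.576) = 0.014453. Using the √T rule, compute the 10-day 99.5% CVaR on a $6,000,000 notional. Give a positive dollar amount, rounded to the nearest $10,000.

$1,040,000

σ_{10d} = 1.9% × √10 = 6.008%.
ES multiplier = φ(z)/(1−α) = 0.014453/0.005 = 2.891.
ES = 6.008% × 2.891 = 17.369%; on $6,000,000: $1,042,140.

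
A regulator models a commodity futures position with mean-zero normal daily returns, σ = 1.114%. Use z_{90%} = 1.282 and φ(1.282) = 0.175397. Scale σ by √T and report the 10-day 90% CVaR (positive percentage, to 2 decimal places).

6.18%

σ_{10d} = 1.114% × √10 = 3.523%.
ES multiplier = φ(z)/(1−α) = 0.175397/0.1 = 1.754.
ES = 3.523% × 1.754 = 6.179%.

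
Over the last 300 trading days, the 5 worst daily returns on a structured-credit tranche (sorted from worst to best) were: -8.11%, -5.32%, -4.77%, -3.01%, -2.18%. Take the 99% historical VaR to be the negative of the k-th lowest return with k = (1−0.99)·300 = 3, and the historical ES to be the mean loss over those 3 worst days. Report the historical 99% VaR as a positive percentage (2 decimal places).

k = 3; the 3rd lowest return is -4.77%, so VaR = 4.77%.

4.77%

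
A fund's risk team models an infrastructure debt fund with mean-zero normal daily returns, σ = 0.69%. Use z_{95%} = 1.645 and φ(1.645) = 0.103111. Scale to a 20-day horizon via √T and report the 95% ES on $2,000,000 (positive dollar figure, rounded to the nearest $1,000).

σ_{20d} = 0.69% × √20 = 3.086%.
ES multiplier = φ(z)/(1−α) = 0.103111/0.05 = 2.062.
ES = 3.086% × 2.062 = 6.363%; on $2,000,000: $127,260.

$127,000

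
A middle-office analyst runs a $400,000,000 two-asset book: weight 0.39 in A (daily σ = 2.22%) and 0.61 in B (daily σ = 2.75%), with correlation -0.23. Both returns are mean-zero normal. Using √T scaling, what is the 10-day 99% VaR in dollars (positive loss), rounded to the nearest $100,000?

σ_p = √(0.39²·2.22² + 0.61²·2.75² + 2·-0.23·0.39·0.61·2.22·2.75) = 1.702%.
σ_{10d} = 1.702% × √10 = 5.382%.
z(99%) = 2.326.
VaR = 2.326 × 5.382% = 12.519%; on $400,000,000 that is $50,076,000.

$50,100,000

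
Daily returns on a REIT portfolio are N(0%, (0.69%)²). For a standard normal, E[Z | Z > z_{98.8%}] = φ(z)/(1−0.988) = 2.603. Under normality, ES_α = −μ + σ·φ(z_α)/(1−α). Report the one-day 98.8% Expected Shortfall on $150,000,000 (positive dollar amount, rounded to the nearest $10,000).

$2,690,000

ES = 0.69% × 2.603 = 1.796%.
On $150,000,000: 0.01796 × $150,000,000 = $2,694,000.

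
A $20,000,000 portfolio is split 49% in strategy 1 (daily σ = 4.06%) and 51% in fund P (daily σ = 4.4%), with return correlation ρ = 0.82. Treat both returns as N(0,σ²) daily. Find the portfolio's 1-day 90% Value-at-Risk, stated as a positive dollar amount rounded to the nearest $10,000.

σ_p² = 0.49²·4.06² + 0.51²·4.4² + 2·0.82·0.49·0.51·4.06·4.4 = 16.3146 (%²).
σ_p = √16.3146 = 4.039%.
At 90%, z = 1.282.
VaR = 1.282 × 4.039% = 5.178%; on $20,000,000 that is $1,035,600.

$1,040,000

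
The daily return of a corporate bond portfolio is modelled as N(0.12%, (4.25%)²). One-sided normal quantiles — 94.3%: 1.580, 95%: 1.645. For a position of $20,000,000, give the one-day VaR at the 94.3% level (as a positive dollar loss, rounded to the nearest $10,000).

VaR = −μ + z·σ = −(0.12%) + 1.580 × 4.25% = 6.595%.
On $20,000,000: 0.06595 × $20,000,000 = $1,319,000.

$1,320,000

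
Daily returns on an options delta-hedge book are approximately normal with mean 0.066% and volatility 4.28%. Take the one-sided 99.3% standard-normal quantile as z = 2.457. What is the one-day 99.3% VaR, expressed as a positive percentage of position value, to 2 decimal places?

VaR = −μ + z·σ = −(0.066%) + 2.457 × 4.28% = 10.450%.

10.45%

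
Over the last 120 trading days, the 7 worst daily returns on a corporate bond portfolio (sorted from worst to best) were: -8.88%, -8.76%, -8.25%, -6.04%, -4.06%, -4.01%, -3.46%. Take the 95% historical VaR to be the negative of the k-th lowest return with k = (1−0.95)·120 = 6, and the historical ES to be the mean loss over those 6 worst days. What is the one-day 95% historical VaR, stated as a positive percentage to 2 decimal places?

k = 6; the 6th lowest return is -4.01%, so VaR = 4.01%.

4.01%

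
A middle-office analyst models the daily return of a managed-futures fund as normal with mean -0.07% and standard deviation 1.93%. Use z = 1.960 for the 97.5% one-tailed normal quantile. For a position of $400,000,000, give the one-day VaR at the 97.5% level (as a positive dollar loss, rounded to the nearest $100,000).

$15,400,000

VaR = −μ + z·σ = −(-0.07%) + 1.960 × 1.93% = 3.853%.
On $400,000,000: 0.03853 × $400,000,000 = $15,412,000.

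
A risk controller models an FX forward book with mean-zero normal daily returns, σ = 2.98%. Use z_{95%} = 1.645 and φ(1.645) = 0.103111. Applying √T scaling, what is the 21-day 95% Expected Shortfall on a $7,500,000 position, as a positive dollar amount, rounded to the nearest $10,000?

σ_{21d} = 2.98% × √21 = 13.656%.
ES multiplier = φ(z)/(1−α) = 0.103111/0.05 = 2.062.
ES = 13.656% × 2.062 = 28.159%; on $7,500,000: $2,111,925.

$2,110,000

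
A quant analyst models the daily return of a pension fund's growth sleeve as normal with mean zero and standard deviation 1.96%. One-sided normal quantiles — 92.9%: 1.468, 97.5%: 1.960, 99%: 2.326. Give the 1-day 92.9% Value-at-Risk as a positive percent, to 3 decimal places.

VaR = z·σ = 1.468 × 1.96% = 2.877%.

2.877%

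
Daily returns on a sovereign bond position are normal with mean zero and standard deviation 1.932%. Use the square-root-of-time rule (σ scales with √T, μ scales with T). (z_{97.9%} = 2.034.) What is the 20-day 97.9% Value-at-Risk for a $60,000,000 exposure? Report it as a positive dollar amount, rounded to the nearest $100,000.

$10,500,000

σ_{20d} = 1.932% × √20 = 8.640%.
VaR = 2.034 × 8.640% = 17.574%.
On $60,000,000: 0.17574 × $60,000,000 = $10,544,400.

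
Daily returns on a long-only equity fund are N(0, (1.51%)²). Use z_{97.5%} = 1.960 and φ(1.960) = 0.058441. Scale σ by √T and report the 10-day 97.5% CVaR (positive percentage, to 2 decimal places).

σ_{10d} = 1.51% × √10 = 4.775%.
ES multiplier = φ(z)/(1−α) = 0.058441/0.025 = 2.338.
ES = 4.775% × 2.338 = 11.164%.

11.16%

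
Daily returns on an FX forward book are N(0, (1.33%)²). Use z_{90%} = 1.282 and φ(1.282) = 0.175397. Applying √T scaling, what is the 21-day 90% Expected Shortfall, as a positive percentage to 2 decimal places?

10.69%

σ_{21d} = 1.33% × √21 = 6.095%.
ES multiplier = φ(z)/(1−α) = 0.175397/0.1 = 1.754.
ES = 6.095% × 1.754 = 10.691%.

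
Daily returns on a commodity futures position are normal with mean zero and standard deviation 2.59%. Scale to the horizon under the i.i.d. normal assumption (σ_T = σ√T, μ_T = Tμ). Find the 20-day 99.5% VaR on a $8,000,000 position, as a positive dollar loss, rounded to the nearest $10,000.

At 99.5%, z = 2.576.
σ_{20d} = 2.59% × √20 = 11.583%.
VaR = 2.576 × 11.583% = 29.838%.
On $8,000,000: 0.29838 × $8,000,000 = $2,387,040.

$2,390,000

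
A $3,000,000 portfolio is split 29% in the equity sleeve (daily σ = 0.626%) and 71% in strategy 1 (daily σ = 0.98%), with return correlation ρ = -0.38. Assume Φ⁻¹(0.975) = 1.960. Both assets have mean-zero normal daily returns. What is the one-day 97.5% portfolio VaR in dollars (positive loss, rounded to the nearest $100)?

$38,200

σ_p² = 0.29²·0.626² + 0.71²·0.98² + 2·-0.38·0.29·0.71·0.626·0.98 = 0.4211 (%²).
σ_p = √0.4211 = 0.649%.
VaR = 1.960 × 0.649% = 1.272%; on $3,000,000 that is $38,160.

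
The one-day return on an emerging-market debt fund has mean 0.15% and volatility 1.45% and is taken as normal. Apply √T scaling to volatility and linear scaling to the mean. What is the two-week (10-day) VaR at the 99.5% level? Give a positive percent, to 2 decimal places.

10.31%

At 99.5%, z = 2.576.
σ_{10d} = 1.45% × √10 = 4.585%; μ_{10d} = 10 × 0.15% = 1.500%.
VaR = −(1.500%) + 2.576 × 4.585% = 10.311%.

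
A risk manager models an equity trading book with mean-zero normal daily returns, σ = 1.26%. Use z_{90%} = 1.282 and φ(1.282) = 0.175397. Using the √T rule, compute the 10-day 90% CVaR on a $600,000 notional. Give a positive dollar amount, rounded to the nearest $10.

σ_{10d} = 1.26% × √10 = 3.984%.
ES multiplier = φ(z)/(1−α) = 0.175397/0.1 = 1.754.
ES = 3.984% × 1.754 = 6.988%; on $600,000: $41,928.

$41,930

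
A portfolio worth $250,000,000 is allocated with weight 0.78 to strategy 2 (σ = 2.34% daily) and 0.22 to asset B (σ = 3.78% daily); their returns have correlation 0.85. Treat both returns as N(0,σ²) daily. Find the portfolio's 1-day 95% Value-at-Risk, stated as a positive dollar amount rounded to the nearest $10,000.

$10,570,000

σ_p² = 0.78²·2.34² + 0.22²·3.78² + 2·0.85·0.78·0.22·2.34·3.78 = 6.6032 (%²).
σ_p = √6.6032 = 2.570%.
At 95%, z = 1.645.
VaR = 1.645 × 2.570% = 4.228%; on $250,000,000 that is $10,570,000.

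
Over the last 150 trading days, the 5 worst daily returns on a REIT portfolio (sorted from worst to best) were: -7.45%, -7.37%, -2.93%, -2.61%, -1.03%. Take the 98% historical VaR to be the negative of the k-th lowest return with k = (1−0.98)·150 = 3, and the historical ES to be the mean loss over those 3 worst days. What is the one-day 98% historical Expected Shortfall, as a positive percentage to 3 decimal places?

The 3 worst returns sum to -17.75%.
ES = −(-17.75%) / 3 = 5.9166…% ≈ 5.917%.

5.917%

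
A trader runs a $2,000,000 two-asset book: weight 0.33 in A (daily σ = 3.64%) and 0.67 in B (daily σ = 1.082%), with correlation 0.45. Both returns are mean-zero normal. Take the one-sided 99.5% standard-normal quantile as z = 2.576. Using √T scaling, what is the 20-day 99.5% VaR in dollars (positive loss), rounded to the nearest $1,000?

σ_p = √(0.33²·3.64² + 0.67²·1.082² + 2·0.45·0.33·0.67·3.64·1.082) = 1.659%.
σ_{20d} = 1.659% × √20 = 7.419%.
VaR = 2.576 × 7.419% = 19.111%; on $2,000,000 that is $382,220.

$382,000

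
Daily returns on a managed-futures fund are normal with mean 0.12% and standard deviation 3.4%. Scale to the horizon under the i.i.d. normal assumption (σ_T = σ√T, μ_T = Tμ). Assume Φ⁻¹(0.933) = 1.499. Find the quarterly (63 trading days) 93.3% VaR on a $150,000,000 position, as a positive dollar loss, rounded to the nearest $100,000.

σ_{63d} = 3.4% × √63 = 26.987%; μ_{63d} = 63 × 0.12% = 7.560%.
VaR = −(7.560%) + 1.499 × 26.987% = 32.894%.
On $150,000,000: 0.32894 × $150,000,000 = $49,341,000.

$49,300,000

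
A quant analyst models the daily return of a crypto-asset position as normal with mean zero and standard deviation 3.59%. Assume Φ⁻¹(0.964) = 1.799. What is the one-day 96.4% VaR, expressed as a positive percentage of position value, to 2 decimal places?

VaR = z·σ = 1.799 × 3.59% = 6.458%.

6.46%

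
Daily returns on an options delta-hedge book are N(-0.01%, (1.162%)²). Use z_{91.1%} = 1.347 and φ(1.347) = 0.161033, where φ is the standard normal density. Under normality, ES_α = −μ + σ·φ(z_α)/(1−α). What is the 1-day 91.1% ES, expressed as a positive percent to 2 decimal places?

Tail multiplier: φ(z)/(1−α) = 0.161033 / 0.089 = 1.809.
ES = −(-0.01%) + 1.162% × 1.809 = 2.112%.

2.11%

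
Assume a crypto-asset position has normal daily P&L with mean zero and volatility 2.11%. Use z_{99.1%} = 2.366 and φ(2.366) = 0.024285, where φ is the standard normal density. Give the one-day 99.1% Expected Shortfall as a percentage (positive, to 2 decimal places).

5.69%

Tail multiplier: φ(z)/(1−α) = 0.024285 / 0.009 = 2.698.
ES = 2.11% × 2.698 = 5.693%.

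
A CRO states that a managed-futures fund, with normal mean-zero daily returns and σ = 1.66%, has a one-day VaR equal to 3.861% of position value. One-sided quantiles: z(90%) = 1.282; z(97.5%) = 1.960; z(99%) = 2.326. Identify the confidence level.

Implied z = VaR/σ = 3.861 / 1.66 = 2.326.
This matches z(99%) = 2.326.

99%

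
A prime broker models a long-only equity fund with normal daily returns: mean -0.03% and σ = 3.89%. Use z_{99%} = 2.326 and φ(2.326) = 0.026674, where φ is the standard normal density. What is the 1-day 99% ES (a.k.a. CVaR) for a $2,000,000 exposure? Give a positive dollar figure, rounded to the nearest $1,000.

$208,000

Tail multiplier: φ(z)/(1−α) = 0.026674 / 0.01 = 2.667.
ES = −(-0.03%) + 3.89% × 2.667 = 10.405%.
On $2,000,000: 0.10405 × $2,000,000 = $208,100.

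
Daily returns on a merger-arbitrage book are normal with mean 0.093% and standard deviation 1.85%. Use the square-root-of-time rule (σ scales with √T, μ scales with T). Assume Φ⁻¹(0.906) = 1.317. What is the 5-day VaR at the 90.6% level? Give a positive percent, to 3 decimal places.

σ_{5d} = 1.85% × √5 = 4.137%; μ_{5d} = 5 × 0.093% = 0.465%.
VaR = −(0.465%) + 1.317 × 4.137% = 4.983%.

4.983%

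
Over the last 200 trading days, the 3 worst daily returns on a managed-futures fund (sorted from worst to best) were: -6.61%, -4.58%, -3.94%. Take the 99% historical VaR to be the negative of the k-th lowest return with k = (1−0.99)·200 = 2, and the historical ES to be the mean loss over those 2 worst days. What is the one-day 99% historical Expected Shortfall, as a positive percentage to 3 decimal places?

The 2 worst returns sum to -11.19%.
ES = −(-11.19%) / 2 = 5.595%.

5.595%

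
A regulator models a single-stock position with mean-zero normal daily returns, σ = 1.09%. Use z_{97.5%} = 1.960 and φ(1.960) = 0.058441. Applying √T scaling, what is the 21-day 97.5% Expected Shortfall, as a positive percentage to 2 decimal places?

11.68%

σ_{21d} = 1.09% × √21 = 4.995%.
ES multiplier = φ(z)/(1−α) = 0.058441/0.025 = 2.338.
ES = 4.995% × 2.338 = 11.678%.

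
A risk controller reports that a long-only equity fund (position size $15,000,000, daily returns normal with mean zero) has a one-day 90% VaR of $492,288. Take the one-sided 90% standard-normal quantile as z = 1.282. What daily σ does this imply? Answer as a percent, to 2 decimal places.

2.56%

VaR as a fraction: $492,288 / $15,000,000 = 3.282%.
σ = VaR / z = 3.282% / 1.282 = 2.560%.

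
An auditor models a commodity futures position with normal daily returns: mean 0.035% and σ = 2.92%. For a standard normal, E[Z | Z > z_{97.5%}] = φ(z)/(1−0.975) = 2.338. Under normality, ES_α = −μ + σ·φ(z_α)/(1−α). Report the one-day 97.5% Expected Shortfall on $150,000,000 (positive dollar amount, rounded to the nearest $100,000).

$10,200,000

ES = −(0.035%) + 2.92% × 2.338 = 6.792%.
On $150,000,000: 0.06792 × $150,000,000 = $10,188,000.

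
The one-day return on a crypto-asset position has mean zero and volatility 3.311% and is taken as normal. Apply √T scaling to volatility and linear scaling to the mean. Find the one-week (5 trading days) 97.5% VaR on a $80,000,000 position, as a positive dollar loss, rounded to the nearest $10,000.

At 97.5%, z = 1.960.
σ_{5d} = 3.311% × √5 = 7.404%.
VaR = 1.960 × 7.404% = 14.512%.
On $80,000,000: 0.14512 × $80,000,000 = $11,609,600.

$11,610,000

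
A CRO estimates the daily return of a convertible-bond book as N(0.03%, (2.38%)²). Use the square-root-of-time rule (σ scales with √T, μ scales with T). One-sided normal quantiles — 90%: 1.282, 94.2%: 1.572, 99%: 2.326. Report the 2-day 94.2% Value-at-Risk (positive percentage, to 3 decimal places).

5.231%

σ_{2d} = 2.38% × √2 = 3.366%; μ_{2d} = 2 × 0.03% = 0.060%.
VaR = −(0.060%) + 1.572 × 3.366% = 5.231%.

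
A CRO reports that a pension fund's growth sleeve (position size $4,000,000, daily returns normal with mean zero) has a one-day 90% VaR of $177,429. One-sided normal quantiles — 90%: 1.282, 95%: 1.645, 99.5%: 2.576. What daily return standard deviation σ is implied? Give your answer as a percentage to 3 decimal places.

3.460%

VaR as a fraction: $177,429 / $4,000,000 = 4.436%.
σ = VaR / z = 4.436% / 1.282 = 3.460%.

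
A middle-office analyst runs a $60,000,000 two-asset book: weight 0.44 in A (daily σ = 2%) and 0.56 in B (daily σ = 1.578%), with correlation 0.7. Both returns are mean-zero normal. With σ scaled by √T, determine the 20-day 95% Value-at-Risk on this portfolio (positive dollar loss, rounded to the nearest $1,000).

σ_p = √(0.44²·2² + 0.56²·1.578² + 2·0.7·0.44·0.56·2·1.578) = 1.626%.
σ_{20d} = 1.626% × √20 = 7.272%.
z(95%) = 1.645.
VaR = 1.645 × 7.272% = 11.962%; on $60,000,000 that is $7,177,200.

$7,177,000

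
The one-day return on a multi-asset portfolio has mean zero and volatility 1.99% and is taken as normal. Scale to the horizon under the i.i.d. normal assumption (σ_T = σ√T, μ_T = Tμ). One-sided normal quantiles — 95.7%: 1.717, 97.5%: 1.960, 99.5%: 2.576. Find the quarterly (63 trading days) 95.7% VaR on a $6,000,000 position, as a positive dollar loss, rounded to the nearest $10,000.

σ_{63d} = 1.99% × √63 = 15.795%.
VaR = 1.717 × 15.795% = 27.120%.
On $6,000,000: 0.27120 × $6,000,000 = $1,627,200.

$1,630,000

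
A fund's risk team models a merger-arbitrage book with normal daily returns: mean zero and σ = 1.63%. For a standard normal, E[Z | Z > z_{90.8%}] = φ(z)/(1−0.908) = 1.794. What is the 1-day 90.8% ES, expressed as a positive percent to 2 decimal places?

ES = 1.63% × 1.794 = 2.924%.

2.92%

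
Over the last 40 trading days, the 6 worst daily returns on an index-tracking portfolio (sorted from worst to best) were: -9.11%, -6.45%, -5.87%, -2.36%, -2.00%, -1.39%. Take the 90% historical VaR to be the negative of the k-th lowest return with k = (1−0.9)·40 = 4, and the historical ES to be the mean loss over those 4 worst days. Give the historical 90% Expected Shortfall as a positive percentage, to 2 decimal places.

The 4 worst returns sum to -23.79%.
ES = −(-23.79%) / 4 = 5.9475% ≈ 5.95%.

5.95%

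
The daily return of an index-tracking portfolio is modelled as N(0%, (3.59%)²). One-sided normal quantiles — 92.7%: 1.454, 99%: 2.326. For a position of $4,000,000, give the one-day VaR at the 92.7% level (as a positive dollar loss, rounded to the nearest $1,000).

$209,000

VaR = z·σ = 1.454 × 3.59% = 5.220%.
On $4,000,000: 0.05220 × $4,000,000 = $208,800.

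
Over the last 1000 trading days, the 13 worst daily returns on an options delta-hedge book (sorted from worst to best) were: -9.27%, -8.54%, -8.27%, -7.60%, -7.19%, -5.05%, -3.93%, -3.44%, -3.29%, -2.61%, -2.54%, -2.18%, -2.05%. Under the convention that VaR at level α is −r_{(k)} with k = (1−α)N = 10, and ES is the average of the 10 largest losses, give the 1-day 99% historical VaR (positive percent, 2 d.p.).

2.61%

k = 10; the 10th lowest return is -2.61%, so VaR = 2.61%.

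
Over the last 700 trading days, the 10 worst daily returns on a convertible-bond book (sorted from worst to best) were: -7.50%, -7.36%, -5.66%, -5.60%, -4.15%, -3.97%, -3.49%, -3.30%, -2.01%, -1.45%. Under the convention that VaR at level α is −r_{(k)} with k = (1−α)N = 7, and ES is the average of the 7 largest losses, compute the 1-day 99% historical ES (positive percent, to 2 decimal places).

The 7 worst returns sum to -37.73%.
ES = −(-37.73%) / 7 = 5.39%.

5.39%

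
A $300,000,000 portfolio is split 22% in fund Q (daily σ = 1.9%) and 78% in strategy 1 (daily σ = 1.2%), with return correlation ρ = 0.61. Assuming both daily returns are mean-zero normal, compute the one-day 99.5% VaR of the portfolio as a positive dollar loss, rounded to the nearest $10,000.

$9,550,000

σ_p² = 0.22²·1.9² + 0.78²·1.2² + 2·0.61·0.22·0.78·1.9·1.2 = 1.5281 (%²).
σ_p = √1.5281 = 1.236%.
At 99.5%, z = 2.576.
VaR = 2.576 × 1.236% = 3.184%; on $300,000,000 that is $9,552,000.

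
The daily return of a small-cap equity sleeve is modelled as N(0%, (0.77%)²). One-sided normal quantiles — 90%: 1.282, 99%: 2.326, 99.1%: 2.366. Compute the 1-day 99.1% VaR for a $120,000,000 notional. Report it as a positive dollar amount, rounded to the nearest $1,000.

$2,186,000

VaR = z·σ = 2.366 × 0.77% = 1.822%.
On $120,000,000: 0.01822 × $120,000,000 = $2,186,400.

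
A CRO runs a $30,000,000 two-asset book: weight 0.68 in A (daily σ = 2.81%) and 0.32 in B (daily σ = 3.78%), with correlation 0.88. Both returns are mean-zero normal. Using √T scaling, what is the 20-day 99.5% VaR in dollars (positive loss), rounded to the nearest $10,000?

$10,470,000

σ_p = √(0.68²·2.81² + 0.32²·3.78² + 2·0.88·0.68·0.32·2.81·3.78) = 3.030%.
σ_{20d} = 3.030% × √20 = 13.551%.
z(99.5%) = 2.576.
VaR = 2.576 × 13.551% = 34.907%; on $30,000,000 that is $10,472,100.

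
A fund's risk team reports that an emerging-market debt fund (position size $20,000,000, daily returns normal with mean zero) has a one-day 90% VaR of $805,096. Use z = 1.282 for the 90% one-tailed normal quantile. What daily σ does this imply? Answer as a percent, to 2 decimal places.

VaR as a fraction: $805,096 / $20,000,000 = 4.025%.
σ = VaR / z = 4.025% / 1.282 = 3.140%.

3.14%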